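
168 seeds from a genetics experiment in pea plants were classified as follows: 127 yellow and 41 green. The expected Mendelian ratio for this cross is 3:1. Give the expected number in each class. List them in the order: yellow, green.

Total ratio parts = 4. Expected numbers out of 168:
  yellow: 168 × 3/4 = 126
  green: 168 × 1/4 = 42

126, 42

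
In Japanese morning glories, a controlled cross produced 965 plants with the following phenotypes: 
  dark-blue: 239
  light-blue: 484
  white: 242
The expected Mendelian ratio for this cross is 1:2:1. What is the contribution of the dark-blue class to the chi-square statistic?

0.021

Under the 1:2:1 hypothesis (Σ ratio = 4, N = 965):
  dark-blue: 965 × 1/4 = 241.25
  light-blue: 965 × 2/4 = 482.5
  white: 965 × 1/4 = 241.25
Contribution of dark-blue: (239 − 241.25)² / 241.25 = 0.0210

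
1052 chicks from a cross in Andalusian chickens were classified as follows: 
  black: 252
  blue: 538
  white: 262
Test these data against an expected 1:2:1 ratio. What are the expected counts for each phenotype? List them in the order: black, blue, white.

263, 526, 263

Total ratio parts = 4. Expected numbers out of 1052:
  black: 1052 × 1/4 = 263
  blue: 1052 × 2/4 = 526
  white: 1052 × 1/4 = 263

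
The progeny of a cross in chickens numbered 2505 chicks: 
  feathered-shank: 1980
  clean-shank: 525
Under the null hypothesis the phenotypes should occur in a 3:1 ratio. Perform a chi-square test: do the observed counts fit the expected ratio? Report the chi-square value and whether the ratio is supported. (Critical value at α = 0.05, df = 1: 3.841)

The 3:1 ratio has 4 parts, so with N = 2505 the expected counts are:
  feathered-shank: 2505 × 3/4 = 1878.75
  clean-shank: 2505 × 1/4 = 626.25
χ² = Σ (O − E)² / E
  feathered-shank: (1980 − 1878.75)² / 1878.75 = 5.4566
  clean-shank: (525 − 626.25)² / 626.25 = 16.3698
χ² = 5.4566 + 16.3698 = 21.8264 ≈ 21.826
Degrees of freedom = 2 − 1 = 1; critical value at α = 0.05 is 3.841.
Since 21.826 > 3.841, we reject the null hypothesis — the data do not fit the 3:1 ratio.

21.826; not consistent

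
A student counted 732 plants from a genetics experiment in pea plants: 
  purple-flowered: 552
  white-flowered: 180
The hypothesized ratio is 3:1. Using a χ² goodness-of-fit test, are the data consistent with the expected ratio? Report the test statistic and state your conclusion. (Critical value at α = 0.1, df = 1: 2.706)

Total ratio parts = 4. Expected numbers out of 732:
  purple-flowered: 732 × 3/4 = 549
  white-flowered: 732 × 1/4 = 183
χ² = Σ (O − E)² / E
  purple-flowered: (552 − 549)² / 549 = 0.0164
  white-flowered: (180 − 183)² / 183 = 0.0492
χ² = 0.0164 + 0.0492 = 0.0656 ≈ 0.066
Degrees of freedom = 2 − 1 = 1; critical value at α = 0.1 is 2.706.
Since 0.066 < 2.706, we fail to reject the null hypothesis — the data are consistent with the 3:1 ratio.

0.066; consistent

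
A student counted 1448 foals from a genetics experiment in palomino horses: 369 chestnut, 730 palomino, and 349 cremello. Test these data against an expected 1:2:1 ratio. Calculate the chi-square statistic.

0.652

Total ratio parts = 4. Expected numbers out of 1448:
  chestnut: 1448 × 1/4 = 362
  palomino: 1448 × 2/4 = 724
  cremello: 1448 × 1/4 = 362
χ² = Σ (O − E)² / E
  chestnut: (369 − 362)² / 362 = 0.1354
  palomino: (730 − 724)² / 724 = 0.0497
  cremello: (349 − 362)² / 362 = 0.4669
χ² = 0.1354 + 0.0497 + 0.4669 = 0.652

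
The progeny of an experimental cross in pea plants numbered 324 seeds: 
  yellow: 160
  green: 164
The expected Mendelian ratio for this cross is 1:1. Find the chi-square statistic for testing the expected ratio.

0.049

Total ratio parts = 2. Expected numbers out of 324:
  yellow: 324 × 1/2 = 162
  green: 324 × 1/2 = 162
χ² = Σ (O − E)² / E
  yellow: (160 − 162)² / 162 = 0.0247
  green: (164 − 162)² / 162 = 0.0247
χ² = 0.0247 + 0.0247 = 0.0494 ≈ 0.049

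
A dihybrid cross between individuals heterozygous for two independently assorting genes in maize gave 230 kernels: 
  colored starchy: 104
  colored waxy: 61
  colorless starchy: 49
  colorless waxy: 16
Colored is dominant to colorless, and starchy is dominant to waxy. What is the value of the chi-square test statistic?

A dihybrid F₂ with independent assortment and complete dominance at both loci gives a 9:3:3:1 phenotypic ratio.
Under the 9:3:3:1 hypothesis (Σ ratio = 16, N = 230):
  colored starchy: 230 × 9/16 = 129.375
  colored waxy: 230 × 3/16 = 43.125
  colorless starchy: 230 × 3/16 = 43.125
  colorless waxy: 230 × 1/16 = 14.375
χ² = Σ (O − E)² / E
  colored starchy: (104 − 129.375)² / 129.375 = 4.9769
  colored waxy: (61 − 43.125)² / 43.125 = 7.4091
  colorless starchy: (49 − 43.125)² / 43.125 = 0.8004
  colorless waxy: (16 − 14.375)² / 14.375 = 0.1837
χ² = 4.9769 + 7.4091 + 0.8004 + 0.1837 = 13.3701 ≈ 13.370

13.370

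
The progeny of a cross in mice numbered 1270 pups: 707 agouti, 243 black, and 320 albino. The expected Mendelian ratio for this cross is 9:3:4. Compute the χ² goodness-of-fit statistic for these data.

0.196

Under the 9:3:4 hypothesis (Σ ratio = 16, N = 1270):
  agouti: 1270 × 9/16 = 714.375
  black: 1270 × 3/16 = 238.125
  albino: 1270 × 4/16 = 317.5
χ² = Σ (O − E)² / E
  agouti: (707 − 714.375)² / 714.375 = 0.0761
  black: (243 − 238.125)² / 238.125 = 0.0998
  albino: (320 − 317.5)² / 317.5 = 0.0197
χ² = 0.0761 + 0.0998 + 0.0197 = 0.1956 ≈ 0.196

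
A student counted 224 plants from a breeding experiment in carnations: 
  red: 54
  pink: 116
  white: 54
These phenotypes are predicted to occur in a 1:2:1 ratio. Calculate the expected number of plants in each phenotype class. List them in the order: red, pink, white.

56, 112, 56

Expected counts for N = 224 under a 1:2:1 ratio (total parts = 4):
  red: 224 × 1/4 = 56
  pink: 224 × 2/4 = 112
  white: 224 × 1/4 = 56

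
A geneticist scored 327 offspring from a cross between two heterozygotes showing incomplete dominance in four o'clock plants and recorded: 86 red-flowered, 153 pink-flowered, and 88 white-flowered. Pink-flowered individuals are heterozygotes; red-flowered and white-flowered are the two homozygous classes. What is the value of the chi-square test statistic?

With incomplete dominance, a heterozygote × heterozygote cross gives a 1:2:1 phenotypic ratio.
Under the 1:2:1 hypothesis (Σ ratio = 4, N = 327):
  red-flowered: 327 × 1/4 = 81.75
  pink-flowered: 327 × 2/4 = 163.5
  white-flowered: 327 × 1/4 = 81.75
χ² = Σ (O − E)² / E
  red-flowered: (86 − 81.75)² / 81.75 = 0.2209
  pink-flowered: (153 − 163.5)² / 163.5 = 0.6743
  white-flowered: (88 − 81.75)² / 81.75 = 0.4778
χ² = 0.2209 + 0.6743 + 0.4778 = 1.373

1.373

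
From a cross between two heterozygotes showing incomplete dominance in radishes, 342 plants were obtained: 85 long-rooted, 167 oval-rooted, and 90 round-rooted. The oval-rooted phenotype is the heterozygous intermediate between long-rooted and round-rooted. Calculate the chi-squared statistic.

With incomplete dominance, a heterozygote × heterozygote cross gives a 1:2:1 phenotypic ratio.
Expected counts for N = 342 under a 1:2:1 ratio (total parts = 4):
  long-rooted: 342 × 1/4 = 85.5
  oval-rooted: 342 × 2/4 = 171
  round-rooted: 342 × 1/4 = 85.5
χ² = Σ (O − E)² / E
  long-rooted: (85 − 85.5)² / 85.5 = 0.0029
  oval-rooted: (167 − 171)² / 171 = 0.0936
  round-rooted: (90 − 85.5)² / 85.5 = 0.2368
χ² = 0.0029 + 0.0936 + 0.2368 = 0.3333 ≈ 0.333

0.333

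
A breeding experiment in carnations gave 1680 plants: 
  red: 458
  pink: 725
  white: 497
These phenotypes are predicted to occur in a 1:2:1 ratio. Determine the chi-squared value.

33.299

The 1:2:1 ratio has 4 parts, so with N = 1680 the expected counts are:
  red: 1680 × 1/4 = 420
  pink: 1680 × 2/4 = 840
  white: 1680 × 1/4 = 420
χ² = Σ (O − E)² / E
  red: (458 − 420)² / 420 = 3.4381
  pink: (725 − 840)² / 840 = 15.7440
  white: (497 − 420)² / 420 = 14.1167
χ² = 3.4381 + 15.7440 + 14.1167 = 33.2988 ≈ 33.299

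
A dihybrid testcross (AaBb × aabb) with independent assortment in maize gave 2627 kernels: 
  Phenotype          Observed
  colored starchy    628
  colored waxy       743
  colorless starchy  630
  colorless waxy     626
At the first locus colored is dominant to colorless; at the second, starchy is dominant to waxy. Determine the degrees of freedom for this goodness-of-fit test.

3

A dihybrid testcross with independent assortment gives a 1:1:1:1 ratio.
A goodness-of-fit test with 4 phenotype classes has df = 4 − 1 = 3.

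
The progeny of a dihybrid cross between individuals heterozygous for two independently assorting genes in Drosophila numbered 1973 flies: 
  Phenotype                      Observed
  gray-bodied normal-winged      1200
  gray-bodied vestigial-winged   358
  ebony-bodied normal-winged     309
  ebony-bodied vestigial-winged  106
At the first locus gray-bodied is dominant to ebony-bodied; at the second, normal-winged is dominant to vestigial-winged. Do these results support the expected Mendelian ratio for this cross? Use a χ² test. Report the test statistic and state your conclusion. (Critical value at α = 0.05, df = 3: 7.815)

A dihybrid F₂ with independent assortment and complete dominance at both loci gives a 9:3:3:1 phenotypic ratio.
Under the 9:3:3:1 hypothesis (Σ ratio = 16, N = 1973):
  gray-bodied normal-winged: 1973 × 9/16 = 1109.8125
  gray-bodied vestigial-winged: 1973 × 3/16 = 369.9375
  ebony-bodied normal-winged: 1973 × 3/16 = 369.9375
  ebony-bodied vestigial-winged: 1973 × 1/16 = 123.3125
χ² = Σ (O − E)² / E
  gray-bodied normal-winged: (1200 − 1109.8125)² / 1109.8125 = 7.3290
  gray-bodied vestigial-winged: (358 − 369.9375)² / 369.9375 = 0.3852
  ebony-bodied normal-winged: (309 − 369.9375)² / 369.9375 = 10.0379
  ebony-bodied vestigial-winged: (106 − 123.3125)² / 123.3125 = 2.4306
χ² = 7.3290 + 0.3852 + 10.0379 + 2.4306 = 20.1827 ≈ 20.183
Degrees of freedom = 4 − 1 = 3; critical value at α = 0.05 is 7.815.
Since 20.183 > 7.815, we reject the null hypothesis — the data do not fit the 9:3:3:1 ratio.

20.183; not consistent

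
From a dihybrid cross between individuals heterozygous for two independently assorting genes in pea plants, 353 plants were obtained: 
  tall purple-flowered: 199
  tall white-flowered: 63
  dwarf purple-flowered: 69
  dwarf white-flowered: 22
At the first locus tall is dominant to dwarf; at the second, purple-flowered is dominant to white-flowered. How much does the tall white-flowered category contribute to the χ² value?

0.154

A dihybrid F₂ with independent assortment and complete dominance at both loci gives a 9:3:3:1 phenotypic ratio.
The 9:3:3:1 ratio has 16 parts, so with N = 353 the expected counts are:
  tall purple-flowered: 353 × 9/16 = 198.5625
  tall white-flowered: 353 × 3/16 = 66.1875
  dwarf purple-flowered: 353 × 3/16 = 66.1875
  dwarf white-flowered: 353 × 1/16 = 22.0625
Contribution of tall white-flowered: (63 − 66.1875)² / 66.1875 = 0.1535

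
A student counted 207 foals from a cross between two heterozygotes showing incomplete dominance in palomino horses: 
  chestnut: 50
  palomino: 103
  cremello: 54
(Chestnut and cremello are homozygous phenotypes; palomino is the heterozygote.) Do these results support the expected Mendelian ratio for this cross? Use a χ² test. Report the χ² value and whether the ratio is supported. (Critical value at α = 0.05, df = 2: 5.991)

With incomplete dominance, a heterozygote × heterozygote cross gives a 1:2:1 phenotypic ratio.
Under the 1:2:1 hypothesis (Σ ratio = 4, N = 207):
  chestnut: 207 × 1/4 = 51.75
  palomino: 207 × 2/4 = 103.5
  cremello: 207 × 1/4 = 51.75
χ² = Σ (O − E)² / E
  chestnut: (50 − 51.75)² / 51.75 = 0.0592
  palomino: (103 − 103.5)² / 103.5 = 0.0024
  cremello: (54 − 51.75)² / 51.75 = 0.0978
χ² = 0.0592 + 0.0024 + 0.0978 = 0.1594 ≈ 0.159
Degrees of freedom = 3 − 1 = 2; critical value at α = 0.05 is 5.991.
Since 0.159 < 5.991, we fail to reject the null hypothesis — the data are consistent with the 1:2:1 ratio.

0.159; consistent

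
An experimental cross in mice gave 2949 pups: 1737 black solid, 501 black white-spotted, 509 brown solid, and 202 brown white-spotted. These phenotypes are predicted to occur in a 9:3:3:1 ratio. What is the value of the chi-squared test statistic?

13.753

Total ratio parts = 16. Expected numbers out of 2949:
  black solid: 2949 × 9/16 = 1658.8125
  black white-spotted: 2949 × 3/16 = 552.9375
  brown solid: 2949 × 3/16 = 552.9375
  brown white-spotted: 2949 × 1/16 = 184.3125
χ² = Σ (O − E)² / E
  black solid: (1737 − 1658.8125)² / 1658.8125 = 3.6853
  black white-spotted: (501 − 552.9375)² / 552.9375 = 4.8785
  brown solid: (509 − 552.9375)² / 552.9375 = 3.4914
  brown white-spotted: (202 − 184.3125)² / 184.3125 = 1.6974
χ² = 3.6853 + 4.8785 + 3.4914 + 1.6974 = 13.7526 ≈ 13.753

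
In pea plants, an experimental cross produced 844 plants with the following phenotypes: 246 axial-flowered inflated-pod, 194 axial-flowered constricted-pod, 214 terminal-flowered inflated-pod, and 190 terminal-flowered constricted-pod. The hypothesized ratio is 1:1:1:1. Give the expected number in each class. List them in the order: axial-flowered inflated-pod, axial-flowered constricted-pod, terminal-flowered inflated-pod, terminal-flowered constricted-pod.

211, 211, 211, 211

Under the 1:1:1:1 hypothesis (Σ ratio = 4, N = 844):
  axial-flowered inflated-pod: 844 × 1/4 = 211
  axial-flowered constricted-pod: 844 × 1/4 = 211
  terminal-flowered inflated-pod: 844 × 1/4 = 211
  terminal-flowered constricted-pod: 844 × 1/4 = 211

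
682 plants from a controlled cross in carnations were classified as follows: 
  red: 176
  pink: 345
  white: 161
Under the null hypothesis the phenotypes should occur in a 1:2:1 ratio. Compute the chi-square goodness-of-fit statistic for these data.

0.754

Total ratio parts = 4. Expected numbers out of 682:
  red: 682 × 1/4 = 170.5
  pink: 682 × 2/4 = 341
  white: 682 × 1/4 = 170.5
χ² = Σ (O − E)² / E
  red: (176 − 170.5)² / 170.5 = 0.1774
  pink: (345 − 341)² / 341 = 0.0469
  white: (161 − 170.5)² / 170.5 = 0.5293
χ² = 0.1774 + 0.0469 + 0.5293 = 0.7536 ≈ 0.754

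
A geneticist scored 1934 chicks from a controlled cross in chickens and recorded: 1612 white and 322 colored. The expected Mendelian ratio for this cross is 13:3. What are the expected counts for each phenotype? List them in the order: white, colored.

Total ratio parts = 16. Expected numbers out of 1934:
  white: 1934 × 13/16 = 1571.375
  colored: 1934 × 3/16 = 362.625

1571.375, 362.625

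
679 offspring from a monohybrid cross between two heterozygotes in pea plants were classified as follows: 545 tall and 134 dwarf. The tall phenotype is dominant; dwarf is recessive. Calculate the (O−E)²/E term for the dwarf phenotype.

7.529

For a monohybrid cross between heterozygotes with complete dominance, the expected phenotypic ratio is 3:1.
Expected counts for N = 679 under a 3:1 ratio (total parts = 4):
  tall: 679 × 3/4 = 509.25
  dwarf: 679 × 1/4 = 169.75
Contribution of dwarf: (134 − 169.75)² / 169.75 = 7.5291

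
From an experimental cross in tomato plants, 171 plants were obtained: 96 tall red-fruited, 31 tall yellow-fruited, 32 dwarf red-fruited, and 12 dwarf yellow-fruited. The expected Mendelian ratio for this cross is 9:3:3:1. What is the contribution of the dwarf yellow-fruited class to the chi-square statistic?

Under the 9:3:3:1 hypothesis (Σ ratio = 16, N = 171):
  tall red-fruited: 171 × 9/16 = 96.1875
  tall yellow-fruited: 171 × 3/16 = 32.0625
  dwarf red-fruited: 171 × 3/16 = 32.0625
  dwarf yellow-fruited: 171 × 1/16 = 10.6875
Contribution of dwarf yellow-fruited: (12 − 10.6875)² / 10.6875 = 0.1612

0.161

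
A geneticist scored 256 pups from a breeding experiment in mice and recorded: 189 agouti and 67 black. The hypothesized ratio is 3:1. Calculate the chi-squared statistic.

Total ratio parts = 4. Expected numbers out of 256:
  agouti: 256 × 3/4 = 192
  black: 256 × 1/4 = 64
χ² = Σ (O − E)² / E
  agouti: (189 − 192)² / 192 = 0.0469
  black: (67 − 64)² / 64 = 0.1406
χ² = 0.0469 + 0.1406 = 0.1875 ≈ 0.188

0.188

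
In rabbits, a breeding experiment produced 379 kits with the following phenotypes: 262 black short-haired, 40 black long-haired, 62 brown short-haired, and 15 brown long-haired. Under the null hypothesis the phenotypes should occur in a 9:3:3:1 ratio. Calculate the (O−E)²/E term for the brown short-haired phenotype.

1.156

Total ratio parts = 16. Expected numbers out of 379:
  black short-haired: 379 × 9/16 = 213.1875
  black long-haired: 379 × 3/16 = 71.0625
  brown short-haired: 379 × 3/16 = 71.0625
  brown long-haired: 379 × 1/16 = 23.6875
Contribution of brown short-haired: (62 − 71.0625)² / 71.0625 = 1.1557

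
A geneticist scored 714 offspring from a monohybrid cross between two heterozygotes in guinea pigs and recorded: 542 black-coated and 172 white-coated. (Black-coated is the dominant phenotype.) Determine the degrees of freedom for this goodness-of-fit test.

1

For a monohybrid cross between heterozygotes with complete dominance, the expected phenotypic ratio is 3:1.
A goodness-of-fit test with 2 phenotype classes has df = 2 − 1 = 1.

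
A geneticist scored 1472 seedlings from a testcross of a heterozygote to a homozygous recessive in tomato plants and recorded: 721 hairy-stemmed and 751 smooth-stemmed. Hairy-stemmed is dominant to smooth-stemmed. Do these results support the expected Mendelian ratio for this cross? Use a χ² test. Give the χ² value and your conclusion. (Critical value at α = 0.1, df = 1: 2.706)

0.611; consistent

A testcross of a heterozygote (Aa × aa) gives a 1:1 phenotypic ratio.
Total ratio parts = 2. Expected numbers out of 1472:
  hairy-stemmed: 1472 × 1/2 = 736
  smooth-stemmed: 1472 × 1/2 = 736
χ² = Σ (O − E)² / E
  hairy-stemmed: (721 − 736)² / 736 = 0.3057
  smooth-stemmed: (751 − 736)² / 736 = 0.3057
χ² = 0.3057 + 0.3057 = 0.6114 ≈ 0.611
Degrees of freedom = 2 − 1 = 1; critical value at α = 0.1 is 2.706.
Since 0.611 < 2.706, we fail to reject the null hypothesis — the data are consistent with the 1:1 ratio.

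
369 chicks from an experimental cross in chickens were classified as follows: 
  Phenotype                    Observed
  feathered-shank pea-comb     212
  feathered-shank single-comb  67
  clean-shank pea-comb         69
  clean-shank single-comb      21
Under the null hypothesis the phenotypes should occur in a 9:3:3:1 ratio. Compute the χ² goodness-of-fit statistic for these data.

Expected counts for N = 369 under a 9:3:3:1 ratio (total parts = 16):
  feathered-shank pea-comb: 369 × 9/16 = 207.5625
  feathered-shank single-comb: 369 × 3/16 = 69.1875
  clean-shank pea-comb: 369 × 3/16 = 69.1875
  clean-shank single-comb: 369 × 1/16 = 23.0625
χ² = Σ (O − E)² / E
  feathered-shank pea-comb: (212 − 207.5625)² / 207.5625 = 0.0949
  feathered-shank single-comb: (67 − 69.1875)² / 69.1875 = 0.0692
  clean-shank pea-comb: (69 − 69.1875)² / 69.1875 = 0.0005
  clean-shank single-comb: (21 − 23.0625)² / 23.0625 = 0.1845
χ² = 0.0949 + 0.0692 + 0.0005 + 0.1845 = 0.3491 ≈ 0.349

0.349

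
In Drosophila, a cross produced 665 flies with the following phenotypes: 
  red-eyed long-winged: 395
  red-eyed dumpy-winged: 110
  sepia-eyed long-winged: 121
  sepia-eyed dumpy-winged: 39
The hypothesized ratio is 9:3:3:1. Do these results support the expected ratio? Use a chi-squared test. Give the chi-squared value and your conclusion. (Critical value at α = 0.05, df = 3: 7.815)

3.169; consistent

Total ratio parts = 16. Expected numbers out of 665:
  red-eyed long-winged: 665 × 9/16 = 374.0625
  red-eyed dumpy-winged: 665 × 3/16 = 124.6875
  sepia-eyed long-winged: 665 × 3/16 = 124.6875
  sepia-eyed dumpy-winged: 665 × 1/16 = 41.5625
χ² = Σ (O − E)² / E
  red-eyed long-winged: (395 − 374.0625)² / 374.0625 = 1.1719
  red-eyed dumpy-winged: (110 − 124.6875)² / 124.6875 = 1.7301
  sepia-eyed long-winged: (121 − 124.6875)² / 124.6875 = 0.1091
  sepia-eyed dumpy-winged: (39 − 41.5625)² / 41.5625 = 0.1580
χ² = 1.1719 + 1.7301 + 0.1091 + 0.1580 = 3.1691 ≈ 3.169
Degrees of freedom = 4 − 1 = 3; critical value at α = 0.05 is 7.815.
Since 3.169 < 7.815, we fail to reject the null hypothesis — the data are consistent with the 9:3:3:1 ratio.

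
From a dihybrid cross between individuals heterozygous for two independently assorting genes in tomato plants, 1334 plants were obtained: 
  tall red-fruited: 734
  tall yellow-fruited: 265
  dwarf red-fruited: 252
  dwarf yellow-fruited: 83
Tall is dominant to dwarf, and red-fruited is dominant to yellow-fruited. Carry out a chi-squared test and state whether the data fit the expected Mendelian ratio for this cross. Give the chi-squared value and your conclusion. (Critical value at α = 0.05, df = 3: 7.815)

A dihybrid F₂ with independent assortment and complete dominance at both loci gives a 9:3:3:1 phenotypic ratio.
Total ratio parts = 16. Expected numbers out of 1334:
  tall red-fruited: 1334 × 9/16 = 750.375
  tall yellow-fruited: 1334 × 3/16 = 250.125
  dwarf red-fruited: 1334 × 3/16 = 250.125
  dwarf yellow-fruited: 1334 × 1/16 = 83.375
χ² = Σ (O − E)² / E
  tall red-fruited: (734 − 750.375)² / 750.375 = 0.3573
  tall yellow-fruited: (265 − 250.125)² / 250.125 = 0.8846
  dwarf red-fruited: (252 − 250.125)² / 250.125 = 0.0141
  dwarf yellow-fruited: (83 − 83.375)² / 83.375 = 0.0017
χ² = 0.3573 + 0.8846 + 0.0141 + 0.0017 = 1.2577 ≈ 1.258
Degrees of freedom = 4 − 1 = 3; critical value at α = 0.05 is 7.815.
Since 1.258 < 7.815, we fail to reject the null hypothesis — the data are consistent with the 9:3:3:1 ratio.

1.258; consistent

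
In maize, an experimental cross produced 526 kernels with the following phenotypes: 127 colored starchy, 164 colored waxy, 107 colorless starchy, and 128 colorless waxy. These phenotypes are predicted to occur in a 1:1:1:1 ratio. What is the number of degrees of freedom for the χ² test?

3

A goodness-of-fit test with 4 phenotype classes has df = 4 − 1 = 3.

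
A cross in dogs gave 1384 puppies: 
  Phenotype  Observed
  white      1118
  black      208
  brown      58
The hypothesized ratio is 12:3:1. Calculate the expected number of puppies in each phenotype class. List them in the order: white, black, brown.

1038, 259.5, 86.5

Total ratio parts = 16. Expected numbers out of 1384:
  white: 1384 × 12/16 = 1038
  black: 1384 × 3/16 = 259.5
  brown: 1384 × 1/16 = 86.5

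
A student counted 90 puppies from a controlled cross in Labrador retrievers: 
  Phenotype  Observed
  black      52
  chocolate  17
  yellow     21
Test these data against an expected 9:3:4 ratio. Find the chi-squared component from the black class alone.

0.037

Expected counts for N = 90 under a 9:3:4 ratio (total parts = 16):
  black: 90 × 9/16 = 50.625
  chocolate: 90 × 3/16 = 16.875
  yellow: 90 × 4/16 = 22.5
Contribution of black: (52 − 50.625)² / 50.625 = 0.0373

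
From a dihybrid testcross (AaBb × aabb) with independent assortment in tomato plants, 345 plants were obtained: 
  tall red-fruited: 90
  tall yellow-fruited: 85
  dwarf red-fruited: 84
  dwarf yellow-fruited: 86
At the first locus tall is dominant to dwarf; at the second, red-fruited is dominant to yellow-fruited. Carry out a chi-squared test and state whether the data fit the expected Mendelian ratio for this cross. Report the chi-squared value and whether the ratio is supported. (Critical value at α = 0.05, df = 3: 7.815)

0.241; consistent

A dihybrid testcross with independent assortment gives a 1:1:1:1 ratio.
Total ratio parts = 4. Expected numbers out of 345:
  tall red-fruited: 345 × 1/4 = 86.25
  tall yellow-fruited: 345 × 1/4 = 86.25
  dwarf red-fruited: 345 × 1/4 = 86.25
  dwarf yellow-fruited: 345 × 1/4 = 86.25
χ² = Σ (O − E)² / E
  tall red-fruited: (90 − 86.25)² / 86.25 = 0.1630
  tall yellow-fruited: (85 − 86.25)² / 86.25 = 0.0181
  dwarf red-fruited: (84 − 86.25)² / 86.25 = 0.0587
  dwarf yellow-fruited: (86 − 86.25)² / 86.25 = 0.0007
χ² = 0.1630 + 0.0181 + 0.0587 + 0.0007 = 0.2405 ≈ 0.241
Degrees of freedom = 4 − 1 = 3; critical value at α = 0.05 is 7.815.
Since 0.241 < 7.815, we fail to reject the null hypothesis — the data are consistent with the 1:1:1:1 ratio.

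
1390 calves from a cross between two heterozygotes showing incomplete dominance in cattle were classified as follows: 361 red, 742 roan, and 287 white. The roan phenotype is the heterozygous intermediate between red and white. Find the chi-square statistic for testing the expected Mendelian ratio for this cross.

With incomplete dominance, a heterozygote × heterozygote cross gives a 1:2:1 phenotypic ratio.
The 1:2:1 ratio has 4 parts, so with N = 1390 the expected counts are:
  red: 1390 × 1/4 = 347.5
  roan: 1390 × 2/4 = 695
  white: 1390 × 1/4 = 347.5
χ² = Σ (O − E)² / E
  red: (361 − 347.5)² / 347.5 = 0.5245
  roan: (742 − 695)² / 695 = 3.1784
  white: (287 − 347.5)² / 347.5 = 10.5331
χ² = 0.5245 + 3.1784 + 10.5331 = 14.236

14.236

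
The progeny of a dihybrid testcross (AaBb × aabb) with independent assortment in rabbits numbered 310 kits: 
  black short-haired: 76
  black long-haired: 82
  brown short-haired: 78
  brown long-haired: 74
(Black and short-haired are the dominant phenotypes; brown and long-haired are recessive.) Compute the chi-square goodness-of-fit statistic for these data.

A dihybrid testcross with independent assortment gives a 1:1:1:1 ratio.
The 1:1:1:1 ratio has 4 parts, so with N = 310 the expected counts are:
  black short-haired: 310 × 1/4 = 77.5
  black long-haired: 310 × 1/4 = 77.5
  brown short-haired: 310 × 1/4 = 77.5
  brown long-haired: 310 × 1/4 = 77.5
χ² = Σ (O − E)² / E
  black short-haired: (76 − 77.5)² / 77.5 = 0.0290
  black long-haired: (82 − 77.5)² / 77.5 = 0.2613
  brown short-haired: (78 − 77.5)² / 77.5 = 0.0032
  brown long-haired: (74 − 77.5)² / 77.5 = 0.1581
χ² = 0.0290 + 0.2613 + 0.0032 + 0.1581 = 0.4516 ≈ 0.452

0.452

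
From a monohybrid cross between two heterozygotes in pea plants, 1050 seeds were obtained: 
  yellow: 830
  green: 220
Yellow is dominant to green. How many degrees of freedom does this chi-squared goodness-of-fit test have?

For a monohybrid cross between heterozygotes with complete dominance, the expected phenotypic ratio is 3:1.
A goodness-of-fit test with 2 phenotype classes has df = 2 − 1 = 1.

1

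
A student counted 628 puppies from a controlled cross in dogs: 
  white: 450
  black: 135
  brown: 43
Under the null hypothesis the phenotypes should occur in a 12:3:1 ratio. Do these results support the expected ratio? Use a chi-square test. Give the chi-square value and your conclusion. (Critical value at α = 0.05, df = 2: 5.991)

3.822; consistent

Total ratio parts = 16. Expected numbers out of 628:
  white: 628 × 12/16 = 471
  black: 628 × 3/16 = 117.75
  brown: 628 × 1/16 = 39.25
χ² = Σ (O − E)² / E
  white: (450 − 471)² / 471 = 0.9363
  black: (135 − 117.75)² / 117.75 = 2.5271
  brown: (43 − 39.25)² / 39.25 = 0.3583
χ² = 0.9363 + 2.5271 + 0.3583 = 3.8217 ≈ 3.822
Degrees of freedom = 3 − 1 = 2; critical value at α = 0.05 is 5.991.
Since 3.822 < 5.991, we fail to reject the null hypothesis — the data are consistent with the 12:3:1 ratio.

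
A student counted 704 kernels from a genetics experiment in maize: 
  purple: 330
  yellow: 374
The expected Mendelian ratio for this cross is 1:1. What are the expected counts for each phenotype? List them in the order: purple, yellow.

Under the 1:1 hypothesis (Σ ratio = 2, N = 704):
  purple: 704 × 1/2 = 352
  yellow: 704 × 1/2 = 352

352, 352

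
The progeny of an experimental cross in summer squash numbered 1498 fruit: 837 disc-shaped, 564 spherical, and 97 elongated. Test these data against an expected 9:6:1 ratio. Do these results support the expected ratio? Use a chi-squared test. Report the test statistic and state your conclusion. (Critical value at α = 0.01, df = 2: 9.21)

0.168; consistent

Under the 9:6:1 hypothesis (Σ ratio = 16, N = 1498):
  disc-shaped: 1498 × 9/16 = 842.625
  spherical: 1498 × 6/16 = 561.75
  elongated: 1498 × 1/16 = 93.625
χ² = Σ (O − E)² / E
  disc-shaped: (837 − 842.625)² / 842.625 = 0.0376
  spherical: (564 − 561.75)² / 561.75 = 0.0090
  elongated: (97 − 93.625)² / 93.625 = 0.1217
χ² = 0.0376 + 0.0090 + 0.1217 = 0.1683 ≈ 0.168
Degrees of freedom = 3 − 1 = 2; critical value at α = 0.01 is 9.21.
Since 0.168 < 9.21, we fail to reject the null hypothesis — the data are consistent with the 9:6:1 ratio.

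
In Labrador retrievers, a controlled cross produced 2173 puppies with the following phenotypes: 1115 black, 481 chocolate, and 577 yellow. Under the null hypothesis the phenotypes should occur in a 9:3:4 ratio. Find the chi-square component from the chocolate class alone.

Expected counts for N = 2173 under a 9:3:4 ratio (total parts = 16):
  black: 2173 × 9/16 = 1222.3125
  chocolate: 2173 × 3/16 = 407.4375
  yellow: 2173 × 4/16 = 543.25
Contribution of chocolate: (481 − 407.4375)² / 407.4375 = 13.2816

13.282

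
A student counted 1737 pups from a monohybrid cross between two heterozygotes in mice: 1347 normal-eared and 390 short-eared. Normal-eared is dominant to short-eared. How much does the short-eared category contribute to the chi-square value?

For a monohybrid cross between heterozygotes with complete dominance, the expected phenotypic ratio is 3:1.
Under the 3:1 hypothesis (Σ ratio = 4, N = 1737):
  normal-eared: 1737 × 3/4 = 1302.75
  short-eared: 1737 × 1/4 = 434.25
Contribution of short-eared: (390 − 434.25)² / 434.25 = 4.5091

4.509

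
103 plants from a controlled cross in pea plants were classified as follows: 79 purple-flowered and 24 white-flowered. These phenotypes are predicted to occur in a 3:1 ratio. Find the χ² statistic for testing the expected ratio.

Total ratio parts = 4. Expected numbers out of 103:
  purple-flowered: 103 × 3/4 = 77.25
  white-flowered: 103 × 1/4 = 25.75
χ² = Σ (O − E)² / E
  purple-flowered: (79 − 77.25)² / 77.25 = 0.0396
  white-flowered: (24 − 25.75)² / 25.75 = 0.1189
χ² = 0.0396 + 0.1189 = 0.1585 ≈ 0.159

0.159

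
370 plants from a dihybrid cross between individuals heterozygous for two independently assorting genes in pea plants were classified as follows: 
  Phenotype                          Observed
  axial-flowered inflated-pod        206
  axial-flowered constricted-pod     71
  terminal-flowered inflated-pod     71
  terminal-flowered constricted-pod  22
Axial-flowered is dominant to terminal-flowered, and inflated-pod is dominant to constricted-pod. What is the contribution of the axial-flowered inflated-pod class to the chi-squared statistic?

0.022

A dihybrid F₂ with independent assortment and complete dominance at both loci gives a 9:3:3:1 phenotypic ratio.
The 9:3:3:1 ratio has 16 parts, so with N = 370 the expected counts are:
  axial-flowered inflated-pod: 370 × 9/16 = 208.125
  axial-flowered constricted-pod: 370 × 3/16 = 69.375
  terminal-flowered inflated-pod: 370 × 3/16 = 69.375
  terminal-flowered constricted-pod: 370 × 1/16 = 23.125
Contribution of axial-flowered inflated-pod: (206 − 208.125)² / 208.125 = 0.0217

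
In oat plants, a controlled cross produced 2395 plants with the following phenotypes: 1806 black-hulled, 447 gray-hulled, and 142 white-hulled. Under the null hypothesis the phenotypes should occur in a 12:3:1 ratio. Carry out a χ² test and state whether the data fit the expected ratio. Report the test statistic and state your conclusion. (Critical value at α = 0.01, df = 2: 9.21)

0.457; consistent

Total ratio parts = 16. Expected numbers out of 2395:
  black-hulled: 2395 × 12/16 = 1796.25
  gray-hulled: 2395 × 3/16 = 449.0625
  white-hulled: 2395 × 1/16 = 149.6875
χ² = Σ (O − E)² / E
  black-hulled: (1806 − 1796.25)² / 1796.25 = 0.0529
  gray-hulled: (447 − 449.0625)² / 449.0625 = 0.0095
  white-hulled: (142 − 149.6875)² / 149.6875 = 0.3948
χ² = 0.0529 + 0.0095 + 0.3948 = 0.4572 ≈ 0.457
Degrees of freedom = 3 − 1 = 2; critical value at α = 0.01 is 9.21.
Since 0.457 < 9.21, we fail to reject the null hypothesis — the data are consistent with the 12:3:1 ratio.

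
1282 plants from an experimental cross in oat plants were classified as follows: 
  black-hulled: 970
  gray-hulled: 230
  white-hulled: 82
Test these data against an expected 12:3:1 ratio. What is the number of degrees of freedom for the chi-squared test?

2

A goodness-of-fit test with 3 phenotype classes has df = 3 − 1 = 2.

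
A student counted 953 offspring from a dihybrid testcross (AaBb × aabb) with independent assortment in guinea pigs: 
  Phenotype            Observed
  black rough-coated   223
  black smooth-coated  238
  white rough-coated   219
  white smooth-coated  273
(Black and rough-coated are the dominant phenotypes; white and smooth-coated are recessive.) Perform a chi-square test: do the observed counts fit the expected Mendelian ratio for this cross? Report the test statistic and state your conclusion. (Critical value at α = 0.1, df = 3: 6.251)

7.600; not consistent

A dihybrid testcross with independent assortment gives a 1:1:1:1 ratio.
The 1:1:1:1 ratio has 4 parts, so with N = 953 the expected counts are:
  black rough-coated: 953 × 1/4 = 238.25
  black smooth-coated: 953 × 1/4 = 238.25
  white rough-coated: 953 × 1/4 = 238.25
  white smooth-coated: 953 × 1/4 = 238.25
χ² = Σ (O − E)² / E
  black rough-coated: (223 − 238.25)² / 238.25 = 0.9761
  black smooth-coated: (238 − 238.25)² / 238.25 = 0.0003
  white rough-coated: (219 − 238.25)² / 238.25 = 1.5554
  white smooth-coated: (273 − 238.25)² / 238.25 = 5.0685
χ² = 0.9761 + 0.0003 + 1.5554 + 5.0685 = 7.6003 ≈ 7.600
Degrees of freedom = 4 − 1 = 3; critical value at α = 0.1 is 6.251.
Since 7.600 > 6.251, we reject the null hypothesis — the data do not fit the 1:1:1:1 ratio.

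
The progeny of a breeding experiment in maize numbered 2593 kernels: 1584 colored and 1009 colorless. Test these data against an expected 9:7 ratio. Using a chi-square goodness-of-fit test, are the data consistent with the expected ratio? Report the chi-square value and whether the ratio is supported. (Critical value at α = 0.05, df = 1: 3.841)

24.658; not consistent

Expected counts for N = 2593 under a 9:7 ratio (total parts = 16):
  colored: 2593 × 9/16 = 1458.5625
  colorless: 2593 × 7/16 = 1134.4375
χ² = Σ (O − E)² / E
  colored: (1584 − 1458.5625)² / 1458.5625 = 10.7877
  colorless: (1009 − 1134.4375)² / 1134.4375 = 13.8699
χ² = 10.7877 + 13.8699 = 24.6576 ≈ 24.658
Degrees of freedom = 2 − 1 = 1; critical value at α = 0.05 is 3.841.
Since 24.658 > 3.841, we reject the null hypothesis — the data do not fit the 9:7 ratio.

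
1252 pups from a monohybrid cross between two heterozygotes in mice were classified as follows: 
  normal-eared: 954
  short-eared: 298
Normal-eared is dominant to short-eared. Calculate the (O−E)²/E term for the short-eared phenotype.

For a monohybrid cross between heterozygotes with complete dominance, the expected phenotypic ratio is 3:1.
Under the 3:1 hypothesis (Σ ratio = 4, N = 1252):
  normal-eared: 1252 × 3/4 = 939
  short-eared: 1252 × 1/4 = 313
Contribution of short-eared: (298 − 313)² / 313 = 0.7188

0.719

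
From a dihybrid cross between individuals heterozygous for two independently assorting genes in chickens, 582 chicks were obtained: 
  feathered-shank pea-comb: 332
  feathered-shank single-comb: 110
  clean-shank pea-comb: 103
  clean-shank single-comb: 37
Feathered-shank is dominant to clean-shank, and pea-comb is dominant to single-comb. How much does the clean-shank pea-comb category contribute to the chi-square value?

0.344

A dihybrid F₂ with independent assortment and complete dominance at both loci gives a 9:3:3:1 phenotypic ratio.
The 9:3:3:1 ratio has 16 parts, so with N = 582 the expected counts are:
  feathered-shank pea-comb: 582 × 9/16 = 327.375
  feathered-shank single-comb: 582 × 3/16 = 109.125
  clean-shank pea-comb: 582 × 3/16 = 109.125
  clean-shank single-comb: 582 × 1/16 = 36.375
Contribution of clean-shank pea-comb: (103 − 109.125)² / 109.125 = 0.3438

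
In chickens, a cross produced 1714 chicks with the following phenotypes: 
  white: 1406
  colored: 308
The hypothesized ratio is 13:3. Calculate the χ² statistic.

0.685

Total ratio parts = 16. Expected numbers out of 1714:
  white: 1714 × 13/16 = 1392.625
  colored: 1714 × 3/16 = 321.375
χ² = Σ (O − E)² / E
  white: (1406 − 1392.625)² / 1392.625 = 0.1285
  colored: (308 − 321.375)² / 321.375 = 0.5566
χ² = 0.1285 + 0.5566 = 0.6851 ≈ 0.685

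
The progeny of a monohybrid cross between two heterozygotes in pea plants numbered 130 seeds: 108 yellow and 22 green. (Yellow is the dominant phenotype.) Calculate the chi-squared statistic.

4.523

For a monohybrid cross between heterozygotes with complete dominance, the expected phenotypic ratio is 3:1.
Expected counts for N = 130 under a 3:1 ratio (total parts = 4):
  yellow: 130 × 3/4 = 97.5
  green: 130 × 1/4 = 32.5
χ² = Σ (O − E)² / E
  yellow: (108 − 97.5)² / 97.5 = 1.1308
  green: (22 − 32.5)² / 32.5 = 3.3923
χ² = 1.1308 + 3.3923 = 4.5231 ≈ 4.523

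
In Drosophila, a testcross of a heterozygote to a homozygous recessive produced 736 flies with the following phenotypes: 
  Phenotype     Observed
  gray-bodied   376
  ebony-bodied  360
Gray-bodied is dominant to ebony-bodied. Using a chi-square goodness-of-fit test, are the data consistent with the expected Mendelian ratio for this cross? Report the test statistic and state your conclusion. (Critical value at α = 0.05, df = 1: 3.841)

A testcross of a heterozygote (Aa × aa) gives a 1:1 phenotypic ratio.
Expected counts for N = 736 under a 1:1 ratio (total parts = 2):
  gray-bodied: 736 × 1/2 = 368
  ebony-bodied: 736 × 1/2 = 368
χ² = Σ (O − E)² / E
  gray-bodied: (376 − 368)² / 368 = 0.1739
  ebony-bodied: (360 − 368)² / 368 = 0.1739
χ² = 0.1739 + 0.1739 = 0.3478 ≈ 0.348
Degrees of freedom = 2 − 1 = 1; critical value at α = 0.05 is 3.841.
Since 0.348 < 3.841, we fail to reject the null hypothesis — the data are consistent with the 1:1 ratio.

0.348; consistent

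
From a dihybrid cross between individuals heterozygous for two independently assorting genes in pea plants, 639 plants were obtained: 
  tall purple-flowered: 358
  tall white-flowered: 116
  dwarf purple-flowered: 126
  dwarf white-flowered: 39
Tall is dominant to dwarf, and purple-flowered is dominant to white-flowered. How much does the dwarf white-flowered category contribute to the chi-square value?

0.022

A dihybrid F₂ with independent assortment and complete dominance at both loci gives a 9:3:3:1 phenotypic ratio.
Under the 9:3:3:1 hypothesis (Σ ratio = 16, N = 639):
  tall purple-flowered: 639 × 9/16 = 359.4375
  tall white-flowered: 639 × 3/16 = 119.8125
  dwarf purple-flowered: 639 × 3/16 = 119.8125
  dwarf white-flowered: 639 × 1/16 = 39.9375
Contribution of dwarf white-flowered: (39 − 39.9375)² / 39.9375 = 0.0220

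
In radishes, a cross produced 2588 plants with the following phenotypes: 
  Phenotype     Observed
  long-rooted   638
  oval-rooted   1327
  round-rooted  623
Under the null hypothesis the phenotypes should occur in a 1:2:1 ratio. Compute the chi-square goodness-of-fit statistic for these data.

Under the 1:2:1 hypothesis (Σ ratio = 4, N = 2588):
  long-rooted: 2588 × 1/4 = 647
  oval-rooted: 2588 × 2/4 = 1294
  round-rooted: 2588 × 1/4 = 647
χ² = Σ (O − E)² / E
  long-rooted: (638 − 647)² / 647 = 0.1252
  oval-rooted: (1327 − 1294)² / 1294 = 0.8416
  round-rooted: (623 − 647)² / 647 = 0.8903
χ² = 0.1252 + 0.8416 + 0.8903 = 1.8571 ≈ 1.857

1.857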